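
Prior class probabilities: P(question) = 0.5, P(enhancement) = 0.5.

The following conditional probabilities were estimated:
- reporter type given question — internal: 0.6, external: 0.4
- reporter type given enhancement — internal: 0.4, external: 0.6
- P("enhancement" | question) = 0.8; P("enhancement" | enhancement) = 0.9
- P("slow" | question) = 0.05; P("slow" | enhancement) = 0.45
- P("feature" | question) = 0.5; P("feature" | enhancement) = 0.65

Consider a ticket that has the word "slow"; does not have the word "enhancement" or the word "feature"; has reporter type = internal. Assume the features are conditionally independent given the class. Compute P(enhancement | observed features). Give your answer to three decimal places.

question: 0.5 × 0.6 × (1−0.8) × 0.05 × (1−0.5) = 0.0015
enhancement: 0.5 × 0.4 × (1−0.9) × 0.45 × (1−0.65) = 0.00315
P(enhancement | x) = 0.00315 / 0.00465 ≈ 0.677

0.677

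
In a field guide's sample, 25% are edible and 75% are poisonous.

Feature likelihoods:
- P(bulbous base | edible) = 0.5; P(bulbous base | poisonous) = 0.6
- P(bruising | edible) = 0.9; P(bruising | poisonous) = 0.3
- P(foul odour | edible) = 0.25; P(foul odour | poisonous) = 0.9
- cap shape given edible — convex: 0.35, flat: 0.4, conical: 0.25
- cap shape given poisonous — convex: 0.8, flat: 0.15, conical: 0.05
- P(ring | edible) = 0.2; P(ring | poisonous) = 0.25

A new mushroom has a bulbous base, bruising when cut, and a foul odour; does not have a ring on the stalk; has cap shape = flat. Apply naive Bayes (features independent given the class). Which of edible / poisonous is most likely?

edible: 0.25 × 0.5 × 0.9 × 0.25 × 0.4 × (1−0.2) = 0.009
poisonous: 0.75 × 0.6 × 0.3 × 0.9 × 0.15 × (1−0.25) = 0.01366875
Highest score → poisonous.

poisonous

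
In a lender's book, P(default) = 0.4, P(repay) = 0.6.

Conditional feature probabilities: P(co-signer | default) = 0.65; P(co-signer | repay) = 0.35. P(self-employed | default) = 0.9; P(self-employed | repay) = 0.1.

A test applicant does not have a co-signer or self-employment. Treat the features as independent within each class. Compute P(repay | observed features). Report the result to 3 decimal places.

default: 0.4 × (1−0.65) × (1−0.9) = 0.014
repay: 0.6 × (1−0.35) × (1−0.1) = 0.351
P(repay | x) = 0.351 / 0.365 ≈ 0.962

0.962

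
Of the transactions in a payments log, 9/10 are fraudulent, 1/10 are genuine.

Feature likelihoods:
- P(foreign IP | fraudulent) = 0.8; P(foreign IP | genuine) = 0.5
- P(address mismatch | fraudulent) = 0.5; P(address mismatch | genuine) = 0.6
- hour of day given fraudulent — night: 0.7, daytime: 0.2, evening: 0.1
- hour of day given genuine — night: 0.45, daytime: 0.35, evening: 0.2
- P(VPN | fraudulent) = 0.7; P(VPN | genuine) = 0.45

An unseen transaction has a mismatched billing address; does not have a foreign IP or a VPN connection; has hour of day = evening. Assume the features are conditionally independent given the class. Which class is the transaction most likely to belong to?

fraudulent: 0.9 × (1−0.8) × 0.5 × 0.1 × (1−0.7) = 0.0027
genuine: 0.1 × (1−0.5) × 0.6 × 0.2 × (1−0.45) = 0.0033
Highest score → genuine.

genuine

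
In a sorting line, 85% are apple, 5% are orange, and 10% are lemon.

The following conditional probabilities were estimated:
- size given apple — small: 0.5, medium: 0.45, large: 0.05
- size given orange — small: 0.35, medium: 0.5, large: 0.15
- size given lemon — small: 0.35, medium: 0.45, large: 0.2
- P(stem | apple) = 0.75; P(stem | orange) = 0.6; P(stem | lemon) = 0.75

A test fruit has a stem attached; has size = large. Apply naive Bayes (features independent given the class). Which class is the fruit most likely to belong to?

apple

apple: 0.85 × 0.05 × 0.75 = 0.031875
orange: 0.05 × 0.15 × 0.6 = 0.0045
lemon: 0.1 × 0.2 × 0.75 = 0.015
Highest score → apple.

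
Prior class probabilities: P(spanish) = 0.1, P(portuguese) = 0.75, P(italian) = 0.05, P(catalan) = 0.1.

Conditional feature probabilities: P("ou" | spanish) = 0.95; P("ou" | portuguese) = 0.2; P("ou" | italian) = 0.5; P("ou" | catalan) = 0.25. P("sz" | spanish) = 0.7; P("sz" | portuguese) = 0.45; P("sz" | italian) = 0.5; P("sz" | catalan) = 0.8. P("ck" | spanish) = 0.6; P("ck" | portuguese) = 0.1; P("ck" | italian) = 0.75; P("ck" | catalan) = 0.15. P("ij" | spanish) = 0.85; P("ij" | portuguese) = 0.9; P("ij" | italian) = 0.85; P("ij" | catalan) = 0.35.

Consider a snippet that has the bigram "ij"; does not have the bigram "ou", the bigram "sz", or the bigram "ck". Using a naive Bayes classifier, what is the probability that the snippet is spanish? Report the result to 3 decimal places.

0.002

spanish: 0.1 × (1−0.95) × (1−0.7) × (1−0.6) × 0.85 = 0.00051
portuguese: 0.75 × (1−0.2) × (1−0.45) × (1−0.1) × 0.9 = 0.2673
italian: 0.05 × (1−0.5) × (1−0.5) × (1−0.75) × 0.85 = 0.00265625
catalan: 0.1 × (1−0.25) × (1−0.8) × (1−0.15) × 0.35 = 0.0044625
P(spanish | x) = 0.00051 / 0.27492875 ≈ 0.002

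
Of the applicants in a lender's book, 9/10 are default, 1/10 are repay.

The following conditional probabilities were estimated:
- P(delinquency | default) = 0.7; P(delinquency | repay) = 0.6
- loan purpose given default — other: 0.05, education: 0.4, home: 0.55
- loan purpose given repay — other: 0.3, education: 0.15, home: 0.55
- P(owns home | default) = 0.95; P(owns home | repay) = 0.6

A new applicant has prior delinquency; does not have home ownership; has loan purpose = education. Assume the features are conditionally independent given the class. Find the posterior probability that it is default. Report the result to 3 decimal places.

0.778

default: 0.9 × 0.7 × 0.4 × (1−0.95) = 0.0126
repay: 0.1 × 0.6 × 0.15 × (1−0.6) = 0.0036
P(default | x) = 0.0126 / 0.0162 ≈ 0.778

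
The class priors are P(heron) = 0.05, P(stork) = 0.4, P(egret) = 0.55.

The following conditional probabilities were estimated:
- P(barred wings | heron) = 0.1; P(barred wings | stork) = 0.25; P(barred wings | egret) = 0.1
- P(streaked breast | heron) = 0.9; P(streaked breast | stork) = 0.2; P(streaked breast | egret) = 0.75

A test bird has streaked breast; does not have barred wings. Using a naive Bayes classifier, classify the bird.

heron: 0.05 × (1−0.1) × 0.9 = 0.0405
stork: 0.4 × (1−0.25) × 0.2 = 0.06
egret: 0.55 × (1−0.1) × 0.75 = 0.37125
Highest score → egret.

egret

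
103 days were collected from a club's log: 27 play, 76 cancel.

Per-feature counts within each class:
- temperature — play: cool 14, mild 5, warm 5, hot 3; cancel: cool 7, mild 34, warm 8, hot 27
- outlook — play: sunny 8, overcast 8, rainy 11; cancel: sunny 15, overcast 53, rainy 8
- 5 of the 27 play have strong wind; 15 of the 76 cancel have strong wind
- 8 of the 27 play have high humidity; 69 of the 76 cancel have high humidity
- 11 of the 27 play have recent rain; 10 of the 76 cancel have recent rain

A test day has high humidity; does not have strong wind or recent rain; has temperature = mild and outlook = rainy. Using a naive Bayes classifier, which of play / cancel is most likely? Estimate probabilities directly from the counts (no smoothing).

cancel

play: (27/103) × (5/27) × (11/27) × (22/27) × (8/27) × (16/27) ≈ 0.00282946
cancel: (76/103) × (34/76) × (8/76) × (61/76) × (69/76) × (66/76) ≈ 0.0219887
Highest score → cancel.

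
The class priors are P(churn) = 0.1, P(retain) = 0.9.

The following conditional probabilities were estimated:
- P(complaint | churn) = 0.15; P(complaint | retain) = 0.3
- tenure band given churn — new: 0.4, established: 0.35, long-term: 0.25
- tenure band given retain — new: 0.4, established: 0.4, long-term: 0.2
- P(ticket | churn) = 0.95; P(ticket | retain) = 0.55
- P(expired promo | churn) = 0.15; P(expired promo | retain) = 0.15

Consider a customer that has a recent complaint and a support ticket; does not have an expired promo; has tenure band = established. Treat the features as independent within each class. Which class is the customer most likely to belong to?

retain

churn: 0.1 × 0.15 × 0.35 × 0.95 × (1−0.15) = 0.004239375
retain: 0.9 × 0.3 × 0.4 × 0.55 × (1−0.15) = 0.05049
Highest score → retain.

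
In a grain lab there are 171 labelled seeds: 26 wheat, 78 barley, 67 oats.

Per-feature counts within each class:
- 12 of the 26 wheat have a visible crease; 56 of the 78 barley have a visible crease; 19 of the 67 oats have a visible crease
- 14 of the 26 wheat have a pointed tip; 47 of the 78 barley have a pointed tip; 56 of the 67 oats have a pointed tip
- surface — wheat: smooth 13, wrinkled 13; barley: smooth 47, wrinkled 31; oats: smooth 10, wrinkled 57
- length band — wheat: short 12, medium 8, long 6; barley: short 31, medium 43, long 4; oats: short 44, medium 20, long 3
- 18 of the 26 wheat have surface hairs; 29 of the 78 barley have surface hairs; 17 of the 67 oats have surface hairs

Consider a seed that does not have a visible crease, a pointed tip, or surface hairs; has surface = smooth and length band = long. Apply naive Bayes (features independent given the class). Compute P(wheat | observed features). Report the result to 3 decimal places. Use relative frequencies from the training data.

wheat: (26/171) × (14/26) × (12/26) × (13/26) × (6/26) × (8/26) ≈ 0.00134154
barley: (78/171) × (22/78) × (31/78) × (47/78) × (4/78) × (49/78) ≈ 0.000992576
oats: (67/171) × (48/67) × (11/67) × (10/67) × (3/67) × (50/67) ≈ 0.000229842
P(wheat | x) = 0.00134154 / 0.002563958 ≈ 0.523

0.523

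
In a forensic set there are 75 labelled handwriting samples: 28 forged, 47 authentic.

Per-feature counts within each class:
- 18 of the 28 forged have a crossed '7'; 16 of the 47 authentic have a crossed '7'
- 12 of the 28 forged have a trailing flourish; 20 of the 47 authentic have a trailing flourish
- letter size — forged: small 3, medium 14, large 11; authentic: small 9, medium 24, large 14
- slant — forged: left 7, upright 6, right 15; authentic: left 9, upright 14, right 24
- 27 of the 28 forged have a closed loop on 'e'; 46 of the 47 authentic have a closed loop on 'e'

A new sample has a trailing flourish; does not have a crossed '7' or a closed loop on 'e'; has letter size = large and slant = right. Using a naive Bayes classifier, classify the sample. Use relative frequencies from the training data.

authentic

forged: (28/75) × (10/28) × (12/28) × (11/28) × (15/28) × (1/28) ≈ 0.000429509
authentic: (47/75) × (31/47) × (20/47) × (14/47) × (24/47) × (1/47) ≈ 0.000569218
Highest score → authentic.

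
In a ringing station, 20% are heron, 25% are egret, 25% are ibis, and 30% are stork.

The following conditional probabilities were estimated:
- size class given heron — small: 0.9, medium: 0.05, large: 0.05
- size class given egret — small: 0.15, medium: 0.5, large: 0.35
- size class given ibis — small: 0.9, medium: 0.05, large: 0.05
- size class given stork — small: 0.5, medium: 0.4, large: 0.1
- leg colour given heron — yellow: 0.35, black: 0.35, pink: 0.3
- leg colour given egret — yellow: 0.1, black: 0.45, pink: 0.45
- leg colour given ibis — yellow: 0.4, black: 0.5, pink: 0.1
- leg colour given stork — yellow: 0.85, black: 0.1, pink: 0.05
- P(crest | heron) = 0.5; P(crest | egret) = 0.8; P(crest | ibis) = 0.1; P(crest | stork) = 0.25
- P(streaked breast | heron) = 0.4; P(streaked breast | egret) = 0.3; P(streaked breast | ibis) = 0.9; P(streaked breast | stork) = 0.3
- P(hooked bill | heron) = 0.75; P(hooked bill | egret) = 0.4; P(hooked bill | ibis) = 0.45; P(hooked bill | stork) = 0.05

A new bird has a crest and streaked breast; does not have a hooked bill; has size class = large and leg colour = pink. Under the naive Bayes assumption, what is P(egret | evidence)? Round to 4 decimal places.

0.9468

heron: 0.2 × 0.05 × 0.3 × 0.5 × 0.4 × (1−0.75) = 0.00015
egret: 0.25 × 0.35 × 0.45 × 0.8 × 0.3 × (1−0.4) = 0.00567
ibis: 0.25 × 0.05 × 0.1 × 0.1 × 0.9 × (1−0.45) = 0.000061875
stork: 0.3 × 0.1 × 0.05 × 0.25 × 0.3 × (1−0.05) = 0.000106875
P(egret | x) = 0.00567 / 0.00598875 ≈ 0.9468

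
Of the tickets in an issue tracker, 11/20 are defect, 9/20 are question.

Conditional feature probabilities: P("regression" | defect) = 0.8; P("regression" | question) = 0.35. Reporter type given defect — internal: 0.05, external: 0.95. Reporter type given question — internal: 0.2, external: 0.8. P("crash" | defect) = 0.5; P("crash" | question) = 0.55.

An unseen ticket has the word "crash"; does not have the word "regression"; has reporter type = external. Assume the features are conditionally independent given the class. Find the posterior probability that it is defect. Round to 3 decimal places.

defect: 0.55 × (1−0.8) × 0.95 × 0.5 = 0.05225
question: 0.45 × (1−0.35) × 0.8 × 0.55 = 0.1287
P(defect | x) = 0.05225 / 0.18095 ≈ 0.289

0.289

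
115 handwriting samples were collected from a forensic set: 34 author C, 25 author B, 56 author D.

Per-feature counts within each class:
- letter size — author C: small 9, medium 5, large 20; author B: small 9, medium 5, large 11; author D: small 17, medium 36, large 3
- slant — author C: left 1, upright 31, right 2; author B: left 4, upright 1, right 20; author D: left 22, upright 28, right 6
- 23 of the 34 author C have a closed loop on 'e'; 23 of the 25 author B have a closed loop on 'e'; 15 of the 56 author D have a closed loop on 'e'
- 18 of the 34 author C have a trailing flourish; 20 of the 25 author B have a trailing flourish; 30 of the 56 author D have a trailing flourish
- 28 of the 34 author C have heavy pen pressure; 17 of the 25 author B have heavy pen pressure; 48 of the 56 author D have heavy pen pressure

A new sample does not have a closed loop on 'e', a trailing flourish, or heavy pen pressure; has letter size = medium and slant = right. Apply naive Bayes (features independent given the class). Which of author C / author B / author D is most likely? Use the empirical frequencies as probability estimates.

author C: (34/115) × (5/34) × (2/34) × (11/34) × (16/34) × (6/34) ≈ 0.0000687148
author B: (25/115) × (5/25) × (20/25) × (2/25) × (5/25) × (8/25) ≈ 0.000178087
author D: (56/115) × (36/56) × (6/56) × (41/56) × (26/56) × (8/56) ≈ 0.00162874
Highest score → author D.

author D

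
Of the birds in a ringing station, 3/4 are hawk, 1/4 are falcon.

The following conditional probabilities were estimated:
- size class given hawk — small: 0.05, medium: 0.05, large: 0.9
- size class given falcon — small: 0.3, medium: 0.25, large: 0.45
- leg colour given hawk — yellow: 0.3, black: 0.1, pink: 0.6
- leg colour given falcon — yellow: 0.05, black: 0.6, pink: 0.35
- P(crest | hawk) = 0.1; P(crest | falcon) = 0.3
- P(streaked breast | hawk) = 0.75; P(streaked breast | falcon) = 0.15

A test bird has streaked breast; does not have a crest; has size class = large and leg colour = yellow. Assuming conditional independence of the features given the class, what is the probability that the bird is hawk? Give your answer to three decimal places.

hawk: 0.75 × 0.9 × 0.3 × (1−0.1) × 0.75 = 0.1366875
falcon: 0.25 × 0.45 × 0.05 × (1−0.3) × 0.15 = 0.000590625
P(hawk | x) = 0.1366875 / 0.137278125 ≈ 0.996

0.996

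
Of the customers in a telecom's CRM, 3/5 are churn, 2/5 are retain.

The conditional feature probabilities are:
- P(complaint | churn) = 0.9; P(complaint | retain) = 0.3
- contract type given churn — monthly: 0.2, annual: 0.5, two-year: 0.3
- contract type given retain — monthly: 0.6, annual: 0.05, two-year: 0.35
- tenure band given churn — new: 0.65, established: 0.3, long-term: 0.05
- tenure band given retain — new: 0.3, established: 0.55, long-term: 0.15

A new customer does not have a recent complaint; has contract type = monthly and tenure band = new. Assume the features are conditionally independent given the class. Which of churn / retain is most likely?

retain

churn: 0.6 × (1−0.9) × 0.2 × 0.65 = 0.0078
retain: 0.4 × (1−0.3) × 0.6 × 0.3 = 0.0504
Highest score → retain.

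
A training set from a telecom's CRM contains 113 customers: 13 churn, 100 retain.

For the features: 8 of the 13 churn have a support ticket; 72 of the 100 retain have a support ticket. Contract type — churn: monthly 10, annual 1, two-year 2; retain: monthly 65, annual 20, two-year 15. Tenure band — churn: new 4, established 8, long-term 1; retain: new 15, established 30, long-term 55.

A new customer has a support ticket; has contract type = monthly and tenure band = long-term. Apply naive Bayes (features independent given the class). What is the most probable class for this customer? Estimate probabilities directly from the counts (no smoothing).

retain

churn: (13/113) × (8/13) × (10/13) × (1/13) ≈ 0.00418914
retain: (100/113) × (72/100) × (65/100) × (55/100) ≈ 0.227788
Highest score → retain.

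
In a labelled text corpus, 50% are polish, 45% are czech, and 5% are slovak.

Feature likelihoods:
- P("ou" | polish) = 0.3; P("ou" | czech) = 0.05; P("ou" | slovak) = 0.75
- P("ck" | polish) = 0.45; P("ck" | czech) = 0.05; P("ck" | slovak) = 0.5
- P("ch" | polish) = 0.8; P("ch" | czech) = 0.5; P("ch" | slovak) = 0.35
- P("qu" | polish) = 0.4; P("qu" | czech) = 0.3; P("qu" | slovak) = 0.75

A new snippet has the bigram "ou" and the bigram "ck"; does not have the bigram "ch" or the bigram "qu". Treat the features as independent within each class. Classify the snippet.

polish: 0.5 × 0.3 × 0.45 × (1−0.8) × (1−0.4) = 0.0081
czech: 0.45 × 0.05 × 0.05 × (1−0.5) × (1−0.3) = 0.00039375
slovak: 0.05 × 0.75 × 0.5 × (1−0.35) × (1−0.75) = 0.003046875
Highest score → polish.

polish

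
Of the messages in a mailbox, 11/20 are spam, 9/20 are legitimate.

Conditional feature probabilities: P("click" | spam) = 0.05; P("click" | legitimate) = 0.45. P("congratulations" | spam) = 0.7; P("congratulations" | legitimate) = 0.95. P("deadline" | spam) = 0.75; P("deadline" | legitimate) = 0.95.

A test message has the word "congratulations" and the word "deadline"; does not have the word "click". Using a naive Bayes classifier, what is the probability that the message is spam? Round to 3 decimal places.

0.551

spam: 0.55 × (1−0.05) × 0.7 × 0.75 = 0.2743125
legitimate: 0.45 × (1−0.45) × 0.95 × 0.95 = 0.22336875
P(spam | x) = 0.2743125 / 0.49768125 ≈ 0.551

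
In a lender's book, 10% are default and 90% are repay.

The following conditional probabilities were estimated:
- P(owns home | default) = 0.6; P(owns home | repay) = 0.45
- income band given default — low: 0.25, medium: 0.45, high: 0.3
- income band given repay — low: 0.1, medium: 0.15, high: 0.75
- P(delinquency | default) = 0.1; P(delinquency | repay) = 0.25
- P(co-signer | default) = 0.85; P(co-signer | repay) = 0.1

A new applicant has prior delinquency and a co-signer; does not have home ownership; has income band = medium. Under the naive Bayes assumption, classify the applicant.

default: 0.1 × (1−0.6) × 0.45 × 0.1 × 0.85 = 0.00153
repay: 0.9 × (1−0.45) × 0.15 × 0.25 × 0.1 = 0.00185625
Highest score → repay.

repay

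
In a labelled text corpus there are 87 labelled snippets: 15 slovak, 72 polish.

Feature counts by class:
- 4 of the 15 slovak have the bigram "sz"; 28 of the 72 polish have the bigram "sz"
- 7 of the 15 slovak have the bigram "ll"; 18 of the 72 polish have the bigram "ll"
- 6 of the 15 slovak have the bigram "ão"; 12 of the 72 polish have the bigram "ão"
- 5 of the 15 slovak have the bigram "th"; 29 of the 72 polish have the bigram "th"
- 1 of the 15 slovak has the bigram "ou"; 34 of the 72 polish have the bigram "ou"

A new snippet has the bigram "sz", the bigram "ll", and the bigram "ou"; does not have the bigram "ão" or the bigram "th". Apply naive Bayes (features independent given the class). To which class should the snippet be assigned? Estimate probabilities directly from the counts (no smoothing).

slovak: (15/87) × (4/15) × (7/15) × (9/15) × (10/15) × (1/15) ≈ 0.000572158
polish: (72/87) × (28/72) × (18/72) × (60/72) × (43/72) × (34/72) ≈ 0.0189095
Highest score → polish.

polish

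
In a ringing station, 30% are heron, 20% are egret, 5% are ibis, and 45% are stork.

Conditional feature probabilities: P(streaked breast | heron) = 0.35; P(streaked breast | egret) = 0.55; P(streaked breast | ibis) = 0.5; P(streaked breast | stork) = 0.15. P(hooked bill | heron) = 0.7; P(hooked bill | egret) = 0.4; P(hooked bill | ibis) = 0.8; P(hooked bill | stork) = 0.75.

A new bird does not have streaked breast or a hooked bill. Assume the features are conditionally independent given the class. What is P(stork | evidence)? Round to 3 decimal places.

heron: 0.3 × (1−0.35) × (1−0.7) = 0.0585
egret: 0.2 × (1−0.55) × (1−0.4) = 0.054
ibis: 0.05 × (1−0.5) × (1−0.8) = 0.005
stork: 0.45 × (1−0.15) × (1−0.75) = 0.095625
P(stork | x) = 0.095625 / 0.213125 ≈ 0.449

0.449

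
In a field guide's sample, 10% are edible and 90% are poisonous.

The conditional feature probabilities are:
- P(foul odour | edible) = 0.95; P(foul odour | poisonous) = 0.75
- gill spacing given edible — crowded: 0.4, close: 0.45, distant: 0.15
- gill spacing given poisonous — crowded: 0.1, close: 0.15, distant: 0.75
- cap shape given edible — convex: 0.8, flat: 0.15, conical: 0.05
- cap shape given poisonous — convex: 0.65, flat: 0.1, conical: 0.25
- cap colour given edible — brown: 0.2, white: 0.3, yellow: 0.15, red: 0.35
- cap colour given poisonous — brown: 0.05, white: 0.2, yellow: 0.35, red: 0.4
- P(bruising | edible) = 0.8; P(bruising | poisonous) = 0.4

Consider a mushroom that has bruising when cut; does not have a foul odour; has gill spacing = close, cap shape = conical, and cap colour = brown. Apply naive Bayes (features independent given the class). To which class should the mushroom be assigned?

edible: 0.1 × (1−0.95) × 0.45 × 0.05 × 0.2 × 0.8 = 0.000018
poisonous: 0.9 × (1−0.75) × 0.15 × 0.25 × 0.05 × 0.4 = 0.00016875
Highest score → poisonous.

poisonous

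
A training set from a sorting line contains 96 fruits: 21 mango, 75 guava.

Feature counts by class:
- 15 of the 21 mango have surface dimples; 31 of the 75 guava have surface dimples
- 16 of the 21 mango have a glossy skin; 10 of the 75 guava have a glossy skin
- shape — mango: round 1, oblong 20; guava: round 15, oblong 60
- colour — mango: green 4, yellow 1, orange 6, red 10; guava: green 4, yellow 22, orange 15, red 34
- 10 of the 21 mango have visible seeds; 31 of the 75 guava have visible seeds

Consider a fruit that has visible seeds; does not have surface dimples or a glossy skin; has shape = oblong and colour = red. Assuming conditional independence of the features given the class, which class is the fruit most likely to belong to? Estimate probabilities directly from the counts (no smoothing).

mango: (21/96) × (6/21) × (5/21) × (20/21) × (10/21) × (10/21) ≈ 0.00321368
guava: (75/96) × (44/75) × (65/75) × (60/75) × (34/75) × (31/75) ≈ 0.0595445
Highest score → guava.

guava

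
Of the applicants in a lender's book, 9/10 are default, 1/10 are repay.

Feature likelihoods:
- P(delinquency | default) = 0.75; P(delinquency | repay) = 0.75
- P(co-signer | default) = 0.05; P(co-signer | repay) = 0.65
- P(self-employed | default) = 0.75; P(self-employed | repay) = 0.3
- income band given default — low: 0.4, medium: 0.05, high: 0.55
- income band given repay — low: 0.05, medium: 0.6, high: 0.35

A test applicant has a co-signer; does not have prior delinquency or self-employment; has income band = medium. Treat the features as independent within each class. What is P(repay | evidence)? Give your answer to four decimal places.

default: 0.9 × (1−0.75) × 0.05 × (1−0.75) × 0.05 = 0.000140625
repay: 0.1 × (1−0.75) × 0.65 × (1−0.3) × 0.6 = 0.006825
P(repay | x) = 0.006825 / 0.006965625 ≈ 0.9798

0.9798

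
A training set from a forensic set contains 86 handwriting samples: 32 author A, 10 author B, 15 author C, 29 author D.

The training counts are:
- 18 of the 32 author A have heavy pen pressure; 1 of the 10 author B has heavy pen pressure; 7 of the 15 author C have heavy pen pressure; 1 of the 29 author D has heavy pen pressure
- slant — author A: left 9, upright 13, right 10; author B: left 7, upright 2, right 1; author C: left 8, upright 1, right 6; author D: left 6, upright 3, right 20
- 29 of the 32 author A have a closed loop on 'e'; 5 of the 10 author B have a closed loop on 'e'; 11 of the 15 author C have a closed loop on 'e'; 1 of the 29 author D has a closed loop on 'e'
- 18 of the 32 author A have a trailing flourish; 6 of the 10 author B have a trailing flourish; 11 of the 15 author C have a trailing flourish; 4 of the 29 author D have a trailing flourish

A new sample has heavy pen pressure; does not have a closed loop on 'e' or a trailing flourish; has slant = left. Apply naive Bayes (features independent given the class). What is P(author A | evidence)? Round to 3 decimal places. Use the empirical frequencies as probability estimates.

author A: (32/86) × (18/32) × (9/32) × (3/32) × (14/32) ≈ 0.00241444
author B: (10/86) × (1/10) × (7/10) × (5/10) × (4/10) ≈ 0.00162791
author C: (15/86) × (7/15) × (8/15) × (4/15) × (4/15) ≈ 0.00308699
author D: (29/86) × (1/29) × (6/29) × (28/29) × (25/29) ≈ 0.00200243
P(author A | x) = 0.00241444 / 0.00913177 ≈ 0.264

0.264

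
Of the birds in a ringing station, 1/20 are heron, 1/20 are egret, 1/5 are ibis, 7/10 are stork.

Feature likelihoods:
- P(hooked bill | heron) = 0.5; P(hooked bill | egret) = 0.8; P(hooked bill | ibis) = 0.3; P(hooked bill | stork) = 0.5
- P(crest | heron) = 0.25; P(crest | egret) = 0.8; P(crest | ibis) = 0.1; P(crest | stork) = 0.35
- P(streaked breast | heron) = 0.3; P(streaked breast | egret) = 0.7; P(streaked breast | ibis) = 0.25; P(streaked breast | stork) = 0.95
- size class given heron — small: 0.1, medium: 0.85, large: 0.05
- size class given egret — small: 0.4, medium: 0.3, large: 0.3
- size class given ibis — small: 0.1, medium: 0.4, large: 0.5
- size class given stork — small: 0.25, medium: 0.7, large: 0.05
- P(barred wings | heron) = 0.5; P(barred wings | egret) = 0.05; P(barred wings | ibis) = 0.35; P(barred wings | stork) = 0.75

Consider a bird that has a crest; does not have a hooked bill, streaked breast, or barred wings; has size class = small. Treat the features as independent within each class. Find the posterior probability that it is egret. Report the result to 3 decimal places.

heron: 0.05 × (1−0.5) × 0.25 × (1−0.3) × 0.1 × (1−0.5) = 0.00021875
egret: 0.05 × (1−0.8) × 0.8 × (1−0.7) × 0.4 × (1−0.05) = 0.000912
ibis: 0.2 × (1−0.3) × 0.1 × (1−0.25) × 0.1 × (1−0.35) = 0.0006825
stork: 0.7 × (1−0.5) × 0.35 × (1−0.95) × 0.25 × (1−0.75) = 0.0003828125
P(egret | x) = 0.000912 / 0.0021960625 ≈ 0.415

0.415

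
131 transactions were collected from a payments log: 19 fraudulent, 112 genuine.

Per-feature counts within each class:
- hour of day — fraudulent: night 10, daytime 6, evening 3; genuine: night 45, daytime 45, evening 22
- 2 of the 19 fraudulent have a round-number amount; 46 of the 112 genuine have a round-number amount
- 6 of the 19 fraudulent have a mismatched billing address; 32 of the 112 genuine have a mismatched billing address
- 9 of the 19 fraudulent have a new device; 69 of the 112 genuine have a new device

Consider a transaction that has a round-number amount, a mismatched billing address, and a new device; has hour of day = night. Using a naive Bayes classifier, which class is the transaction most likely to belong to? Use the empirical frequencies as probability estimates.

fraudulent: (19/131) × (10/19) × (2/19) × (6/19) × (9/19) ≈ 0.00120196
genuine: (112/131) × (45/112) × (46/112) × (32/112) × (69/112) ≈ 0.0248338
Highest score → genuine.

genuine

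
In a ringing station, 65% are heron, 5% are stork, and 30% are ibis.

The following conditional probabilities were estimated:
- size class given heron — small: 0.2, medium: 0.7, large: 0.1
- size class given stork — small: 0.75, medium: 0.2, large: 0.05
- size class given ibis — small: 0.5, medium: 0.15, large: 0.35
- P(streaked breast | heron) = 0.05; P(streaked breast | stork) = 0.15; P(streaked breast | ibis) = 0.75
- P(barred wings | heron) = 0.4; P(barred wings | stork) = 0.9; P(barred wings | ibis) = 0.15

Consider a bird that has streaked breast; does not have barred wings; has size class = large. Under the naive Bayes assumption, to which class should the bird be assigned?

ibis

heron: 0.65 × 0.1 × 0.05 × (1−0.4) = 0.00195
stork: 0.05 × 0.05 × 0.15 × (1−0.9) = 0.0000375
ibis: 0.3 × 0.35 × 0.75 × (1−0.15) = 0.0669375
Highest score → ibis.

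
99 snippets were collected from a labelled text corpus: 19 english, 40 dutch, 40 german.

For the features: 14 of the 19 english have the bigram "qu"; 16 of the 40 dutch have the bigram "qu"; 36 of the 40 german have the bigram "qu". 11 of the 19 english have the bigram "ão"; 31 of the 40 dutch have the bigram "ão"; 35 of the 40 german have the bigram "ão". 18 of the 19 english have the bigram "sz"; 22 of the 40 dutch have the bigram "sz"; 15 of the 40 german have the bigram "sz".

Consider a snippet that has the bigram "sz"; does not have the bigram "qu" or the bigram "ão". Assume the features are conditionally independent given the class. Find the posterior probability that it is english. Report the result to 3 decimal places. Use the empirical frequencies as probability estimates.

0.387

english: (19/99) × (5/19) × (8/19) × (18/19) ≈ 0.0201461
dutch: (40/99) × (24/40) × (9/40) × (22/40) = 0.03
german: (40/99) × (4/40) × (5/40) × (15/40) ≈ 0.00189394
P(english | x) = 0.0201461 / 0.05204004 ≈ 0.387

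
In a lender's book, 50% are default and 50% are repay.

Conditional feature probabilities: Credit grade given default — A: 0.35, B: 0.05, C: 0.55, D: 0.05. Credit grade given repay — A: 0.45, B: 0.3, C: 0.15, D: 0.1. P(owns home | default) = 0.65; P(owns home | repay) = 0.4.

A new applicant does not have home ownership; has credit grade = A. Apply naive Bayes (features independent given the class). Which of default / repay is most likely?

default: 0.5 × 0.35 × (1−0.65) = 0.06125
repay: 0.5 × 0.45 × (1−0.4) = 0.135
Highest score → repay.

repay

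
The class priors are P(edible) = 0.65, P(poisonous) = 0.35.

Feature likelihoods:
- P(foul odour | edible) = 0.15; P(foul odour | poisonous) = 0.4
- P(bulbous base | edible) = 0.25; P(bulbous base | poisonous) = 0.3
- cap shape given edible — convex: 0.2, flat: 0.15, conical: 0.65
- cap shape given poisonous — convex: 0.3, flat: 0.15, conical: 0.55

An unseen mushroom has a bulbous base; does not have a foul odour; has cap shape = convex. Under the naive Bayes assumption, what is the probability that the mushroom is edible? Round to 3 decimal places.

0.594

edible: 0.65 × (1−0.15) × 0.25 × 0.2 = 0.027625
poisonous: 0.35 × (1−0.4) × 0.3 × 0.3 = 0.0189
P(edible | x) = 0.027625 / 0.046525 ≈ 0.594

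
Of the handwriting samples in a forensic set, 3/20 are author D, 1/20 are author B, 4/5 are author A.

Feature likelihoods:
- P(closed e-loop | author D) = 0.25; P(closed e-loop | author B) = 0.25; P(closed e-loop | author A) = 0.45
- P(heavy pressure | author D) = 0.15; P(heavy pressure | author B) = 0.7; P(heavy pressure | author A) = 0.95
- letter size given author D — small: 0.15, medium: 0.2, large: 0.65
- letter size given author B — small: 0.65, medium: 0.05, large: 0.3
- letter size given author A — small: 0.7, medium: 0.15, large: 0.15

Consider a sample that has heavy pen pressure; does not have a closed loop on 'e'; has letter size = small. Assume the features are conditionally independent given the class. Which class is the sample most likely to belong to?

author A

author D: 0.15 × (1−0.25) × 0.15 × 0.15 = 0.00253125
author B: 0.05 × (1−0.25) × 0.7 × 0.65 = 0.0170625
author A: 0.8 × (1−0.45) × 0.95 × 0.7 = 0.2926
Highest score → author A.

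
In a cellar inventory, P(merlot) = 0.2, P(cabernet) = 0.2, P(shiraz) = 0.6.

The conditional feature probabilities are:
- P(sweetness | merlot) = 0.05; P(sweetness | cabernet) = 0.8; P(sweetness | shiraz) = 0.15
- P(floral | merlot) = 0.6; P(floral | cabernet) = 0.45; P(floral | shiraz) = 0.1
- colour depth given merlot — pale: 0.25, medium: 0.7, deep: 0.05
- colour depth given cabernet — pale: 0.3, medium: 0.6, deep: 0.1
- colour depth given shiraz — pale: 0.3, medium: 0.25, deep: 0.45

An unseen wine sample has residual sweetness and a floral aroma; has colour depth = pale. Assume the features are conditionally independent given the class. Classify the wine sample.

cabernet

merlot: 0.2 × 0.05 × 0.6 × 0.25 = 0.0015
cabernet: 0.2 × 0.8 × 0.45 × 0.3 = 0.0216
shiraz: 0.6 × 0.15 × 0.1 × 0.3 = 0.0027
Highest score → cabernet.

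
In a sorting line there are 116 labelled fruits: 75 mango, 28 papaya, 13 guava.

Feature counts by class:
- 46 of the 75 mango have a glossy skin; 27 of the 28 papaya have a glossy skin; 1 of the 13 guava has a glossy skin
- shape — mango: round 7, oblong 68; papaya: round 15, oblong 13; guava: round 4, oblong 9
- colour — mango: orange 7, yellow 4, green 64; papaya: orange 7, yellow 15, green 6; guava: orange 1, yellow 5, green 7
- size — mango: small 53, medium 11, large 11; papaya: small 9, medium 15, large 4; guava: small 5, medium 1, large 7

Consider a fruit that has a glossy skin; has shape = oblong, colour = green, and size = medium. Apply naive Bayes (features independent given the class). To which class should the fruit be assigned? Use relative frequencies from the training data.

mango

mango: (75/116) × (46/75) × (68/75) × (64/75) × (11/75) ≈ 0.0449985
papaya: (28/116) × (27/28) × (13/28) × (6/28) × (15/28) ≈ 0.0124056
guava: (13/116) × (1/13) × (9/13) × (7/13) × (1/13) ≈ 0.000247202
Highest score → mango.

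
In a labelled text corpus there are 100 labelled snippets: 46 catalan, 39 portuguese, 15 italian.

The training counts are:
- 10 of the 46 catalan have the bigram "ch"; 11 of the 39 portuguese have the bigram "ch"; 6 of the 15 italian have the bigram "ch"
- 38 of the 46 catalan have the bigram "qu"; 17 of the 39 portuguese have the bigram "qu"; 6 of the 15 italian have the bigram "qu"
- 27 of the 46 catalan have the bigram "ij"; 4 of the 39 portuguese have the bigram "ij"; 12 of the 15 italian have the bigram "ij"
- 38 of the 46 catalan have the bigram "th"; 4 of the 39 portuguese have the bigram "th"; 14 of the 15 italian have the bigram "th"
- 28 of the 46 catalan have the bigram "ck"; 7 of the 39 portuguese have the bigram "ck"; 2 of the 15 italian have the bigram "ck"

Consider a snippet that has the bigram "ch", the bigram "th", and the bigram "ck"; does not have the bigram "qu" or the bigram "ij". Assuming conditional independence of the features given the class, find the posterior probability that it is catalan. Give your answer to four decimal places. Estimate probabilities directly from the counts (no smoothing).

catalan: (46/100) × (10/46) × (8/46) × (19/46) × (38/46) × (28/46) ≈ 0.00361205
portuguese: (39/100) × (11/39) × (22/39) × (35/39) × (4/39) × (7/39) ≈ 0.00102514
italian: (15/100) × (6/15) × (9/15) × (3/15) × (14/15) × (2/15) = 0.000896
P(catalan | x) = 0.00361205 / 0.00553319 ≈ 0.6528

0.6528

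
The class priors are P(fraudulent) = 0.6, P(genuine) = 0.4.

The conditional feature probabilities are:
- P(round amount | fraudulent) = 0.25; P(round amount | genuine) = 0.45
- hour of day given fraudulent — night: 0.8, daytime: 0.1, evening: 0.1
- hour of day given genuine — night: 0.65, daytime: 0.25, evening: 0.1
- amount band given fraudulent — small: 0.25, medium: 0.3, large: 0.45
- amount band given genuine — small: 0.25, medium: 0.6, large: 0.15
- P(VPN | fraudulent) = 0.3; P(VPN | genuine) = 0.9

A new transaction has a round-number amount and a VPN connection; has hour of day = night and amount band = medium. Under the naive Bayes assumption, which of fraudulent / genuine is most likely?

genuine

fraudulent: 0.6 × 0.25 × 0.8 × 0.3 × 0.3 = 0.0108
genuine: 0.4 × 0.45 × 0.65 × 0.6 × 0.9 = 0.06318
Highest score → genuine.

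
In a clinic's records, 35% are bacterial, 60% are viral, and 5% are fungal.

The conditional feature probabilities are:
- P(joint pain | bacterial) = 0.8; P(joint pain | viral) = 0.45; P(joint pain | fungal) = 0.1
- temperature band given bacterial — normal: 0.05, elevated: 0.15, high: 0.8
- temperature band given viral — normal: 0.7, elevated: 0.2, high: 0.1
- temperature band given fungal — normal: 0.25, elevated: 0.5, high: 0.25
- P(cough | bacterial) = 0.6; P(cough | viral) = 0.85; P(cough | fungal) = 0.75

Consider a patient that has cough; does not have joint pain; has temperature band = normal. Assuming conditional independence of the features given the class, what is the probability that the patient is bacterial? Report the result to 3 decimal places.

0.010

bacterial: 0.35 × (1−0.8) × 0.05 × 0.6 = 0.0021
viral: 0.6 × (1−0.45) × 0.7 × 0.85 = 0.19635
fungal: 0.05 × (1−0.1) × 0.25 × 0.75 = 0.0084375
P(bacterial | x) = 0.0021 / 0.2068875 ≈ 0.010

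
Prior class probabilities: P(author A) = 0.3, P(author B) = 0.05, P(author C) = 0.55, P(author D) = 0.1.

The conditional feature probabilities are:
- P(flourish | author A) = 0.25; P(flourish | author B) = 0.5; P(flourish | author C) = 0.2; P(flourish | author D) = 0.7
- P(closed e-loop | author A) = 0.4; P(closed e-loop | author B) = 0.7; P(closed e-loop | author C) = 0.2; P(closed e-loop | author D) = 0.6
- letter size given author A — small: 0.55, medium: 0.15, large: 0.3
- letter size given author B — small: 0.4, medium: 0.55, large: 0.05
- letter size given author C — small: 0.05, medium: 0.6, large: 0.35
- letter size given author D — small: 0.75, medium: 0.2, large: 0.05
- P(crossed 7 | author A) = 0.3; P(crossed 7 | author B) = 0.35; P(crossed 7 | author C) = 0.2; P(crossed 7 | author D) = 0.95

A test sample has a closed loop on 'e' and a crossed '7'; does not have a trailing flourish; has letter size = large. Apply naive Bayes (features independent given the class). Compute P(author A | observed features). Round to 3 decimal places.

0.525

author A: 0.3 × (1−0.25) × 0.4 × 0.3 × 0.3 = 0.0081
author B: 0.05 × (1−0.5) × 0.7 × 0.05 × 0.35 = 0.00030625
author C: 0.55 × (1−0.2) × 0.2 × 0.35 × 0.2 = 0.00616
author D: 0.1 × (1−0.7) × 0.6 × 0.05 × 0.95 = 0.000855
P(author A | x) = 0.0081 / 0.01542125 ≈ 0.525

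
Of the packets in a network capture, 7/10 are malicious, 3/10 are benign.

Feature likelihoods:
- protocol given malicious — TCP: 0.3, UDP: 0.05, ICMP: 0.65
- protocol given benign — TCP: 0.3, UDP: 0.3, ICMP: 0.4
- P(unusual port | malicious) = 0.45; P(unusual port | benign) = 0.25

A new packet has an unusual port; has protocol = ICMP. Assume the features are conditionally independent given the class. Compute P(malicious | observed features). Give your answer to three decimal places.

malicious: 0.7 × 0.65 × 0.45 = 0.20475
benign: 0.3 × 0.4 × 0.25 = 0.03
P(malicious | x) = 0.20475 / 0.23475 ≈ 0.872

0.872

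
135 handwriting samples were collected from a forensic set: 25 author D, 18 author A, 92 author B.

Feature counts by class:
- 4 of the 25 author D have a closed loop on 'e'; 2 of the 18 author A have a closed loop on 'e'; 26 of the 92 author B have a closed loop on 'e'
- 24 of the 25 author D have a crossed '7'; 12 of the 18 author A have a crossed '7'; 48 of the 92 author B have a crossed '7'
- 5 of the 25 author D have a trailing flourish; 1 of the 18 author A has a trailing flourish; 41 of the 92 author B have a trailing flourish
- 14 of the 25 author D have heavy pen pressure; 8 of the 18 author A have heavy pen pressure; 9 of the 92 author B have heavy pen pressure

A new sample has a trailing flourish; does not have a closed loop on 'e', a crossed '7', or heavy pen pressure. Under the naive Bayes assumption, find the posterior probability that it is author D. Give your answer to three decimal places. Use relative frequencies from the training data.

0.006

author D: (25/135) × (21/25) × (1/25) × (5/25) × (11/25) ≈ 0.000547556
author A: (18/135) × (16/18) × (6/18) × (1/18) × (10/18) ≈ 0.00121933
author B: (92/135) × (66/92) × (44/92) × (41/92) × (83/92) ≈ 0.0940072
P(author D | x) = 0.000547556 / 0.095774086 ≈ 0.006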